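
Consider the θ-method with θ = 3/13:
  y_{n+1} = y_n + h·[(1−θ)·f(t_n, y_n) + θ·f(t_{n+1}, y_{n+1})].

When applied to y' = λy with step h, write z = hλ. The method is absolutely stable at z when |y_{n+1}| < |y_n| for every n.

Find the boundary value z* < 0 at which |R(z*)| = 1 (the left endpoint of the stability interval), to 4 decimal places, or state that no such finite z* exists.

With y'=λy (z=hλ):
  y_{n+1} = y_n + z·[10/13·y_n + 3/13·y_{n+1}] ⇒ (1 − 3/13z)y_{n+1} = (1 + 10/13z)y_n
  so R(z) = (1 + 10/13z)/(1 − 3/13z).

Boundary: |R(x)|=1, x<0.
x=-1.31: |R|=0.0059
R=−1: 1+10/13x = −1+3/13x ⇒ -7/13x=2 ⇒ x=2/(-7/13)=-3.7143
Confirm numerically:
  x=-3.484: |R|=0.93126 <1
  x=-2.216: |R|=0.46621 <1
  x=-1.661: |R|=0.20075 <1
  x=-1.530: |R|=0.13076 <1
  x=-4.147: |R|=1.11906 >1
  x=-3.753: |R|=1.01117 >1
Interval (-3.7143, 0).

left endpoint -3.7143.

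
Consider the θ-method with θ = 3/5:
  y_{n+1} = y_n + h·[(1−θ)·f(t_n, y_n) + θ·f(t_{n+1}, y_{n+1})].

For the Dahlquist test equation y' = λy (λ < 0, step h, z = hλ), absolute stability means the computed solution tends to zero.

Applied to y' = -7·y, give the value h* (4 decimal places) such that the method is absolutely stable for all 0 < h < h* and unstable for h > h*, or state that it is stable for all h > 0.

Set f=λy, z=hλ:
  y_{n+1} = y_n + z·[2/5·y_n + 3/5·y_{n+1}] ⇒ (1 − 3/5z)y_{n+1} = (1 + 2/5z)y_n
  ⇒ R(z) = (1 + 2/5z)/(1 − 3/5z).

Boundary: |R(x)|=1, x<0.
x=-1.1: |R|=0.3373
x=-2: |R|=0.0909
x=-10: |R|=0.4286
x=-100: |R|=0.6393
θ=3/5≥1/2 ⇒ |1+2/5x|<|1−3/5x| ∀x<0 ⇒ stable on all of ℝ⁻.

(−∞, 0) — no finite endpoint. Any h>0 works for λ=-7.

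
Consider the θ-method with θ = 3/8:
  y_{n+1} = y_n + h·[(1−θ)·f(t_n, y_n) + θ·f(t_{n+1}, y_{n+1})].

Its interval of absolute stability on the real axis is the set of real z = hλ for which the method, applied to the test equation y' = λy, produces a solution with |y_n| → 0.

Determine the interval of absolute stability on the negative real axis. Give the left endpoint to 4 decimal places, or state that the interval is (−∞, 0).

Set f=λy, z=hλ:
  y_{n+1} = y_n + z·[5/8·y_n + 3/8·y_{n+1}] ⇒ (1 − 3/8z)y_{n+1} = (1 + 5/8z)y_n
  Hence R(z) = (1 + 5/8z)/(1 − 3/8z).

Solve |R(x)|<1 on ℝ⁻.
x=-1.11: |R|=0.2162
R=−1: 1+5/8x = −1+3/8x ⇒ -1/4x=2 ⇒ x=2/(-1/4)=-8.0000
Confirm numerically:
  x=-7.070: |R|=0.93632 <1
  x=-4.731: |R|=0.70540 <1
  x=-3.775: |R|=0.56274 <1
  x=-8.438: |R|=1.02630 >1
  x=-8.132: |R|=1.00815 >1
  x=-8.099: |R|=1.00613 >1
Stable set (-8.0000, 0).

(-8.0000, 0).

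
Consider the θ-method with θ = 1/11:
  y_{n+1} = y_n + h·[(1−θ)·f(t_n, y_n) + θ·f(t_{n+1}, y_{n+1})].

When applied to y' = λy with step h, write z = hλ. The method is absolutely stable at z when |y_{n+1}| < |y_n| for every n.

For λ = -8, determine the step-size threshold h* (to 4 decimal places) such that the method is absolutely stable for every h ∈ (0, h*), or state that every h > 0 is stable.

Set f=λy, z=hλ:
  y_{n+1} = y_n + z·[10/11·y_n + 1/11·y_{n+1}] ⇒ (1 − 1/11z)y_{n+1} = (1 + 10/11z)y_n
  Hence R(z) = (1 + 10/11z)/(1 − 1/11z).

Need |R(x)|<1, x<0.
x=-0.8: |R|=0.2542
R=−1: 1+10/11x = −1+1/11x ⇒ -9/11x=2 ⇒ x=2/(-9/11)=-2.4444
Confirm numerically:
  x=-2.261: |R|=0.87550 <1
  x=-2.146: |R|=0.79568 <1
  x=-1.954: |R|=0.65926 <1
  x=-1.562: |R|=0.36778 <1
  x=-2.825: |R|=1.24774 >1
  x=-2.636: |R|=1.12643 >1
So |R|<1 on (-2.4444, 0).

(-2.4444,0); λ=-8 ⇒ h* = (22/9)/8 = 0.3056.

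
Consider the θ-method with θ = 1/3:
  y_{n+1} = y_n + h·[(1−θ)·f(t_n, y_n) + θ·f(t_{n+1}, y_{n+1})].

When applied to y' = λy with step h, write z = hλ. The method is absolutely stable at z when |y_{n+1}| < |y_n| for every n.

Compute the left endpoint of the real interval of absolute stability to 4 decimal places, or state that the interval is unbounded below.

left endpoint -6.0000.

Test eqn y'=λy, z=hλ:
  y_{n+1} = y_n + z·[2/3·y_n + 1/3·y_{n+1}] ⇒ (1 − 1/3z)y_{n+1} = (1 + 2/3z)y_n
  so R(z) = (1 + 2/3z)/(1 − 1/3z).

Need |R(x)|<1, x<0.
x=-1.32: |R|=0.0833
R=−1: 1+2/3x = −1+1/3x ⇒ -1/3x=2 ⇒ x=2/(-1/3)=-6.0000
Confirm numerically:
  x=-5.566: |R|=0.94933 <1
  x=-4.908: |R|=0.86191 <1
  x=-4.396: |R|=0.78313 <1
  x=-6.259: |R|=1.02797 >1
  x=-6.165: |R|=1.01800 >1
Stable set (-6.0000, 0).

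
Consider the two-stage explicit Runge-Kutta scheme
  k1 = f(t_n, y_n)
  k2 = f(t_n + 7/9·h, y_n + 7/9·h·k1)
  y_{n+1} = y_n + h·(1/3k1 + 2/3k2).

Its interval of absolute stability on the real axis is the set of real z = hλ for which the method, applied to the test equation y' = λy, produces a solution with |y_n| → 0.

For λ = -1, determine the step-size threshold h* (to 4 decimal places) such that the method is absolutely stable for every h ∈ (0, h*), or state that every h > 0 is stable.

(-1.9286,0); λ=-1 ⇒ h* = (27/14)/1 = 1.9286.

Set f=λy, z=hλ:
  k1=λy_n ⇒ h·k1=z·y_n;  k2=λ(1+7/9z)y_n ⇒ h·k2=z(1+7/9z)y_n
  y_{n+1}/y_n = 1 + 1/3z + 2/3z(1+7/9z) = 1 + z + 14/27z²
  ⇒ R(z) = 1 + z + 14/27z².

Find x<0 with |R(x)|<1.
x=-1.55: |R|=0.6957
R=1: x+14/27x²=0 ⇒ x=−27/14=-1.9286; min R=1−1/(4·14/27)=0.5179>−1
Confirm numerically:
  x=-1.509: |R|=0.67171 <1
  x=-1.383: |R|=0.60876 <1
  x=-1.367: |R|=0.60195 <1
  x=-0.898: |R|=0.52014 <1
  x=-2.242: |R|=1.36437 >1
  x=-2.184: |R|=1.28926 >1
  x=-2.024: |R|=1.10015 >1
Stable set (-1.9286, 0).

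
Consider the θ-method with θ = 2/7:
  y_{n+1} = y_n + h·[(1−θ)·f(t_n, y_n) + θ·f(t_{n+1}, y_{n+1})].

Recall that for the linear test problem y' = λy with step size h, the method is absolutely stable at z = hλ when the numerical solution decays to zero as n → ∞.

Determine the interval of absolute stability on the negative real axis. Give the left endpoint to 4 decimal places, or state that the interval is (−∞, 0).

z∈(-4.6667,0).

On y'=λy, z=hλ:
  y_{n+1} = y_n + z·[5/7·y_n + 2/7·y_{n+1}] ⇒ (1 − 2/7z)y_{n+1} = (1 + 5/7z)y_n
  ⇒ R(z) = (1 + 5/7z)/(1 − 2/7z).

Find x<0 with |R(x)|<1.
x=-0.42: |R|=0.6250
R=−1: 1+5/7x = −1+2/7x ⇒ -3/7x=2 ⇒ x=2/(-3/7)=-4.6667
Confirm numerically:
  x=-4.233: |R|=0.91588 <1
  x=-3.770: |R|=0.81499 <1
  x=-2.868: |R|=0.57632 <1
  x=-2.236: |R|=0.36437 <1
  x=-5.075: |R|=1.07143 >1
  x=-4.753: |R|=1.01569 >1
  x=-4.691: |R|=1.00446 >1
Stable set (-4.6667, 0).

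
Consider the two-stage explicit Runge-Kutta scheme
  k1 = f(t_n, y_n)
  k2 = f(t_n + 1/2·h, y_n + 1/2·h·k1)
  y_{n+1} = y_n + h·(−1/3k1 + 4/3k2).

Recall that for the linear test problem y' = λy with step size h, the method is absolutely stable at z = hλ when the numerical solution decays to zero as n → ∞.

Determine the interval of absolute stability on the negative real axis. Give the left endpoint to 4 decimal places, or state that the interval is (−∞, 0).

(-1.5000, 0).

Test eqn y'=λy, z=hλ:
  k1=λy_n ⇒ h·k1=z·y_n;  k2=λ(1+1/2z)y_n ⇒ h·k2=z(1+1/2z)y_n
  y_{n+1}/y_n = 1 − 1/3z + 4/3z(1+1/2z) = 1 + z + 2/3z²
  Hence R(z) = 1 + z + 2/3z².

Find x<0 with |R(x)|<1.
x=-1.17: |R|=0.7426
R=1: x+2/3x²=0 ⇒ x=−3/2=-1.5000; min R=1−1/(4·2/3)=0.6250>−1
Confirm numerically:
  x=-0.895: |R|=0.63902 <1
  x=-0.703: |R|=0.62647 <1
  x=-0.680: |R|=0.62827 <1
  x=-2.037: |R|=1.72925 >1
  x=-2.036: |R|=1.72753 >1
  x=-1.882: |R|=1.47928 >1
Interval (-1.5000, 0).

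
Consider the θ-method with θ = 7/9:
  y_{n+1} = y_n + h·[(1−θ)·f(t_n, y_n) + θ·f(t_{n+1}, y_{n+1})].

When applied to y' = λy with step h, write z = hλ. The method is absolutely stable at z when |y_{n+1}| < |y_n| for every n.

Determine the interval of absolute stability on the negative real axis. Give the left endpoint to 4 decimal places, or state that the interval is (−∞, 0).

Set f=λy, z=hλ:
  y_{n+1} = y_n + z·[2/9·y_n + 7/9·y_{n+1}] ⇒ (1 − 7/9z)y_{n+1} = (1 + 2/9z)y_n
  ⇒ R(z) = (1 + 2/9z)/(1 − 7/9z).

Find x<0 with |R(x)|<1.
x=-1.44: |R|=0.3208
x=-2: |R|=0.2174
x=-10: |R|=0.1392
x=-100: |R|=0.2694
θ=7/9≥1/2 ⇒ |1+2/9x|<|1−7/9x| ∀x<0 ⇒ stable on all of ℝ⁻.

(−∞, 0) — no finite endpoint.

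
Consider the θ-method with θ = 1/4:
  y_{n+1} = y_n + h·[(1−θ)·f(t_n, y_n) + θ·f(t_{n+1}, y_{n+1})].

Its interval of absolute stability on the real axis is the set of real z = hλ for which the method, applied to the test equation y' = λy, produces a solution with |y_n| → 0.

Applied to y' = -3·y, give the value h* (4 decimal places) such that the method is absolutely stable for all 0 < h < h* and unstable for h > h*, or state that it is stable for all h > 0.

(-4.0000,0); λ=-3 ⇒ h* = (4)/3 = 1.3333.

With y'=λy (z=hλ):
  y_{n+1} = y_n + z·[3/4·y_n + 1/4·y_{n+1}] ⇒ (1 − 1/4z)y_{n+1} = (1 + 3/4z)y_n
  ⇒ R(z) = (1 + 3/4z)/(1 − 1/4z).

Need |R(x)|<1, x<0.
x=-0.94: |R|=0.2389
R=−1: 1+3/4x = −1+1/4x ⇒ -1/2x=2 ⇒ x=2/(-1/2)=-4.0000
Confirm numerically:
  x=-3.812: |R|=0.95187 <1
  x=-3.708: |R|=0.92423 <1
  x=-3.487: |R|=0.86296 <1
  x=-3.057: |R|=0.73275 <1
  x=-4.242: |R|=1.05872 >1
  x=-4.050: |R|=1.01242 >1
Stable set (-4.0000, 0).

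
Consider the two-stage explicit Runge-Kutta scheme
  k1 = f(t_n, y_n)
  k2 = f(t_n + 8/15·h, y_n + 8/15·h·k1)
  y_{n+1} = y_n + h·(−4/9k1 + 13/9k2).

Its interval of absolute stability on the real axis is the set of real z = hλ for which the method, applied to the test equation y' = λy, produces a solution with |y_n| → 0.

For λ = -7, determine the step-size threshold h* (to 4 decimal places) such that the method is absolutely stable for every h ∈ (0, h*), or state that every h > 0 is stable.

(-1.2981,0); λ=-7 ⇒ h* = (135/104)/7 = 0.1854.

Test eqn y'=λy, z=hλ:
  k1=λy_n ⇒ h·k1=z·y_n;  k2=λ(1+8/15z)y_n ⇒ h·k2=z(1+8/15z)y_n
  y_{n+1}/y_n = 1 − 4/9z + 13/9z(1+8/15z) = 1 + z + 104/135z²
  so R(z) = 1 + z + 104/135z².

Solve |R(x)|<1 on ℝ⁻.
x=-0.77: |R|=0.6868
R=1: x+104/135x²=0 ⇒ x=−135/104=-1.2981; min R=1−1/(4·104/135)=0.6755>−1
Confirm numerically:
  x=-1.245: |R|=0.94909 <1
  x=-1.222: |R|=0.92838 <1
  x=-1.029: |R|=0.78670 <1
  x=-1.719: |R|=1.55741 >1
  x=-1.492: |R|=1.22289 >1
  x=-1.364: |R|=1.06927 >1
So |R|<1 on (-1.2981, 0).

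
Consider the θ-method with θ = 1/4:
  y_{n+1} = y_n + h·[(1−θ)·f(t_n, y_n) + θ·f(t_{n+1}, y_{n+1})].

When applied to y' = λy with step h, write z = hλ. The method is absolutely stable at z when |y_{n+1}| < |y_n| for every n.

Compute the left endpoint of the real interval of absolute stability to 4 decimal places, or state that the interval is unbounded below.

On y'=λy, z=hλ:
  y_{n+1} = y_n + z·[3/4·y_n + 1/4·y_{n+1}] ⇒ (1 − 1/4z)y_{n+1} = (1 + 3/4z)y_n
  Hence R(z) = (1 + 3/4z)/(1 − 1/4z).

Boundary: |R(x)|=1, x<0.
x=-0.75: |R|=0.3684
R=−1: 1+3/4x = −1+1/4x ⇒ -1/2x=2 ⇒ x=2/(-1/2)=-4.0000
Confirm numerically:
  x=-2.266: |R|=0.44654 <1
  x=-2.143: |R|=0.39541 <1
  x=-1.913: |R|=0.29410 <1
  x=-1.730: |R|=0.20768 <1
  x=-4.548: |R|=1.12822 >1
  x=-4.540: |R|=1.12646 >1
  x=-4.227: |R|=1.05518 >1
So |R|<1 on (-4.0000, 0).

z* = -4.0000.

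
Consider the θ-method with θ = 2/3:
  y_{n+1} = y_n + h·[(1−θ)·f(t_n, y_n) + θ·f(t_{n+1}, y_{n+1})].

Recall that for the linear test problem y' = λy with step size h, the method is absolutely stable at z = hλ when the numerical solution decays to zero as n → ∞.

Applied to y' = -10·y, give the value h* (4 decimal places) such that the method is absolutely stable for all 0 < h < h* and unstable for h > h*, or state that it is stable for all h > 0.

interval (−∞, 0). Any h>0 works for λ=-10.

On y'=λy, z=hλ:
  y_{n+1} = y_n + z·[1/3·y_n + 2/3·y_{n+1}] ⇒ (1 − 2/3z)y_{n+1} = (1 + 1/3z)y_n
  Hence R(z) = (1 + 1/3z)/(1 − 2/3z).

Solve |R(x)|<1 on ℝ⁻.
x=-0.41: |R|=0.6780
x=-2: |R|=0.1429
x=-10: |R|=0.3043
x=-100: |R|=0.4778
θ=2/3≥1/2 ⇒ |1+1/3x|<|1−2/3x| ∀x<0 ⇒ stable on all of ℝ⁻.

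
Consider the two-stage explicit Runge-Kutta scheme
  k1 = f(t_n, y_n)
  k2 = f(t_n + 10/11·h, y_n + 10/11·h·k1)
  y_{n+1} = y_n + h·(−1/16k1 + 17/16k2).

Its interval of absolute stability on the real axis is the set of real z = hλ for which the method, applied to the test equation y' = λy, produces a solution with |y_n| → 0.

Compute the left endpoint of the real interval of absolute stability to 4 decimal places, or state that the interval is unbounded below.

Set f=λy, z=hλ:
  k1=λy_n ⇒ h·k1=z·y_n;  k2=λ(1+10/11z)y_n ⇒ h·k2=z(1+10/11z)y_n
  y_{n+1}/y_n = 1 − 1/16z + 17/16z(1+10/11z) = 1 + z + 85/88z²
  ⇒ R(z) = 1 + z + 85/88z².

Solve |R(x)|<1 on ℝ⁻.
x=-0.67: |R|=0.7636
R=1: x+85/88x²=0 ⇒ x=−88/85=-1.0353; min R=1−1/(4·85/88)=0.7412>−1
Confirm numerically:
  x=-0.939: |R|=0.91266 <1
  x=-0.714: |R|=0.77842 <1
  x=-0.639: |R|=0.75540 <1
  x=-1.321: |R|=1.36455 >1
  x=-1.157: |R|=1.13601 >1
  x=-1.129: |R|=1.10219 >1
So |R|<1 on (-1.0353, 0).

z* = -1.0353.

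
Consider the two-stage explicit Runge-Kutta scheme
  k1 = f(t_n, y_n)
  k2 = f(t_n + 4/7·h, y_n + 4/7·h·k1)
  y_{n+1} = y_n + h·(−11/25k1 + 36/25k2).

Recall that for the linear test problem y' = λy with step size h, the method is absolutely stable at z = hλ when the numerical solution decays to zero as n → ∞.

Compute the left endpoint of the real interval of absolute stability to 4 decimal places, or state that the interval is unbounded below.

Set f=λy, z=hλ:
  k1=λy_n ⇒ h·k1=z·y_n;  k2=λ(1+4/7z)y_n ⇒ h·k2=z(1+4/7z)y_n
  y_{n+1}/y_n = 1 − 11/25z + 36/25z(1+4/7z) = 1 + z + 144/175z²
  Hence R(z) = 1 + z + 144/175z².

Need |R(x)|<1, x<0.
x=-1.5: |R|=1.3514
R=1: x+144/175x²=0 ⇒ x=−175/144=-1.2153; min R=1−1/(4·144/175)=0.6962>−1
Confirm numerically:
  x=-1.004: |R|=0.82545 <1
  x=-0.971: |R|=0.80482 <1
  x=-0.537: |R|=0.70029 <1
  x=-1.752: |R|=1.77376 >1
  x=-1.514: |R|=1.37215 >1
  x=-1.238: |R|=1.02315 >1
Stable set (-1.2153, 0).

left endpoint -1.2153.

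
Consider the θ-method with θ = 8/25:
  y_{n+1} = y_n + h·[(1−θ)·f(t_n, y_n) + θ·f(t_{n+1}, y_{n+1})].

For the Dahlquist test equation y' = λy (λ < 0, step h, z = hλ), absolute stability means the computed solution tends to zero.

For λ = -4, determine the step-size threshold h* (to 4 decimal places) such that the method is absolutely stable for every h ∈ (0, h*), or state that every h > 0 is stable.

Test eqn y'=λy, z=hλ:
  y_{n+1} = y_n + z·[17/25·y_n + 8/25·y_{n+1}] ⇒ (1 − 8/25z)y_{n+1} = (1 + 17/25z)y_n
  R(z) = (1 + 17/25z)/(1 − 8/25z).

Boundary: |R(x)|=1, x<0.
x=-1.75: |R|=0.1218
R=−1: 1+17/25x = −1+8/25x ⇒ -9/25x=2 ⇒ x=2/(-9/25)=-5.5556
Confirm numerically:
  x=-5.114: |R|=0.93971 <1
  x=-3.973: |R|=0.74917 <1
  x=-3.524: |R|=0.65626 <1
  x=-3.217: |R|=0.58517 <1
  x=-6.154: |R|=1.07256 >1
  x=-5.840: |R|=1.03569 >1
Stable set (-5.5556, 0).

(-5.5556,0); λ=-4 ⇒ h* = (50/9)/4 = 1.3889.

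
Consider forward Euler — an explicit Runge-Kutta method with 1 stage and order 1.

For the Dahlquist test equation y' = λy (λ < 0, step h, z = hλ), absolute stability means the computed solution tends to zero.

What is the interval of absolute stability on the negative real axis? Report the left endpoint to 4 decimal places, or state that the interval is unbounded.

z∈(-2.0000,0).

On y'=λy, z=hλ:
  order 1, 1-stage ⇒ R(z)=1+z
  (e.g. R(-0.4)=0.60000, |R|=0.60000)

Find x<0 with |R(x)|<1.
x=-0.4: |R|=0.6000
|R(-1.66)|=0.6600 |R(-1.1)|=0.1000
Bisect:
  x_lo=-2.8759 |R|=1.8759  x_hi=-0.2878 |R|=0.7122
  mid=-1.58183 |R|=0.58183 →hi
  mid=-2.22884 |R|=1.22884 →lo
  mid=-1.90533 |R|=0.90533 →hi
  mid=-2.06709 |R|=1.06709 →lo
  mid=-1.98621 |R|=0.98621 →hi
  mid=-2.02665 |R|=1.02665 →lo
  mid=-2.00643 |R|=1.00643 →lo
  mid=-1.99632 |R|=0.99632 →hi
  ...
  [-2.00011,-1.99995] ⇒ x*=-2.0000
So |R|<1 on (-2.0000, 0).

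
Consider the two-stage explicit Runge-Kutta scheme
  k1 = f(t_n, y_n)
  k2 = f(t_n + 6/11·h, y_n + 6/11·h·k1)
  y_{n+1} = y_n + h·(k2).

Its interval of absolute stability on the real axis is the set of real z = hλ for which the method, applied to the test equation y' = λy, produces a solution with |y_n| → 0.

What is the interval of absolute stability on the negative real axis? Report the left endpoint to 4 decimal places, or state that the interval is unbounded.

(-1.8333, 0).

On y'=λy, z=hλ:
  k1=λy_n ⇒ h·k1=z·y_n;  k2=λ(1+6/11z)y_n ⇒ h·k2=z(1+6/11z)y_n
  y_{n+1}/y_n = 1 + z(1+6/11z) = 1 + z + 6/11z²
  Hence R(z) = 1 + z + 6/11z².

Boundary: |R(x)|=1, x<0.
x=-0.59: |R|=0.5999
R=1: x+6/11x²=0 ⇒ x=−11/6=-1.8333; min R=1−1/(4·6/11)=0.5417>−1
Confirm numerically:
  x=-1.780: |R|=0.94822 <1
  x=-1.756: |R|=0.92593 <1
  x=-1.483: |R|=0.71661 <1
  x=-1.196: |R|=0.58423 <1
  x=-2.255: |R|=1.51865 >1
  x=-2.071: |R|=1.26848 >1
Interval (-1.8333, 0).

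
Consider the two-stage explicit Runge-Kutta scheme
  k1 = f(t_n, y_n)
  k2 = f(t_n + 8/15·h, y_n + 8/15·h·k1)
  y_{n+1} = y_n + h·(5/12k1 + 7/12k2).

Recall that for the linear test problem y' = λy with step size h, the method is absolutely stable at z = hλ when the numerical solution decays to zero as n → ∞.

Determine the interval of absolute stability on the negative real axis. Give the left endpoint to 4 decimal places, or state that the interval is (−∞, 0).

Test eqn y'=λy, z=hλ:
  k1=λy_n ⇒ h·k1=z·y_n;  k2=λ(1+8/15z)y_n ⇒ h·k2=z(1+8/15z)y_n
  y_{n+1}/y_n = 1 + 5/12z + 7/12z(1+8/15z) = 1 + z + 14/45z²
  Hence R(z) = 1 + z + 14/45z².

Need |R(x)|<1, x<0.
x=-0.89: |R|=0.3564
R=1: x+14/45x²=0 ⇒ x=−45/14=-3.2143; min R=1−1/(4·14/45)=0.1964>−1
Confirm numerically:
  x=-2.420: |R|=0.40199 <1
  x=-2.343: |R|=0.36489 <1
  x=-1.947: |R|=0.23236 <1
  x=-3.450: |R|=1.25300 >1
  x=-3.414: |R|=1.21212 >1
  x=-3.413: |R|=1.21100 >1
Interval (-3.2143, 0).

(-3.2143, 0).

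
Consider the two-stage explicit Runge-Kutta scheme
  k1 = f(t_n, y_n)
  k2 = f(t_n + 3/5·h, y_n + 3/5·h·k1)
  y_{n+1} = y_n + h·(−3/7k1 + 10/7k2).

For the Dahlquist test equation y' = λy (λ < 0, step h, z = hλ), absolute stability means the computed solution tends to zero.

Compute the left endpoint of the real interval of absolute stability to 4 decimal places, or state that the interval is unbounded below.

left endpoint -1.1667.

With y'=λy (z=hλ):
  k1=λy_n ⇒ h·k1=z·y_n;  k2=λ(1+3/5z)y_n ⇒ h·k2=z(1+3/5z)y_n
  y_{n+1}/y_n = 1 − 3/7z + 10/7z(1+3/5z) = 1 + z + 6/7z²
  ⇒ R(z) = 1 + z + 6/7z².

Boundary: |R(x)|=1, x<0.
x=-0.77: |R|=0.7382
R=1: x+6/7x²=0 ⇒ x=−7/6=-1.1667; min R=1−1/(4·6/7)=0.7083>−1
Confirm numerically:
  x=-1.005: |R|=0.86074 <1
  x=-0.815: |R|=0.75434 <1
  x=-0.741: |R|=0.72964 <1
  x=-0.484: |R|=0.71679 <1
  x=-1.624: |R|=1.63661 >1
  x=-1.527: |R|=1.47162 >1
  x=-1.511: |R|=1.44596 >1
Stable set (-1.1667, 0).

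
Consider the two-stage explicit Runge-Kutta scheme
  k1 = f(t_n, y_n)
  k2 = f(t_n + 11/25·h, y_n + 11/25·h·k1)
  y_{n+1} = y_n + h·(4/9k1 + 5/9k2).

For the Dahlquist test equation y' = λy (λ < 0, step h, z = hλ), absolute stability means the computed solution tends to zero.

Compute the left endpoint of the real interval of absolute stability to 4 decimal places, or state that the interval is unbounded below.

left endpoint -4.0909.

Set f=λy, z=hλ:
  k1=λy_n ⇒ h·k1=z·y_n;  k2=λ(1+11/25z)y_n ⇒ h·k2=z(1+11/25z)y_n
  y_{n+1}/y_n = 1 + 4/9z + 5/9z(1+11/25z) = 1 + z + 11/45z²
  ⇒ R(z) = 1 + z + 11/45z².

Boundary: |R(x)|=1, x<0.
x=-1: |R|=0.2444
R=1: x+11/45x²=0 ⇒ x=−45/11=-4.0909; min R=1−1/(4·11/45)=-0.0227>−1
Confirm numerically:
  x=-2.745: |R|=0.09690 <1
  x=-2.568: |R|=0.04402 <1
  x=-1.737: |R|=0.00053 <1
  x=-4.659: |R|=1.64698 >1
  x=-4.614: |R|=1.58998 >1
Interval (-4.0909, 0).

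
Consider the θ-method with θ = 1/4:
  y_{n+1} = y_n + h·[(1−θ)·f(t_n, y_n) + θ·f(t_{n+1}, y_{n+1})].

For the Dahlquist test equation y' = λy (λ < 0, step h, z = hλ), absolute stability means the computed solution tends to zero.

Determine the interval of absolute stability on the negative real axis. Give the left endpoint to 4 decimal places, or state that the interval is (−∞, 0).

With y'=λy (z=hλ):
  y_{n+1} = y_n + z·[3/4·y_n + 1/4·y_{n+1}] ⇒ (1 − 1/4z)y_{n+1} = (1 + 3/4z)y_n
  so R(z) = (1 + 3/4z)/(1 − 1/4z).

Solve |R(x)|<1 on ℝ⁻.
x=-1.67: |R|=0.1781
R=−1: 1+3/4x = −1+1/4x ⇒ -1/2x=2 ⇒ x=2/(-1/2)=-4.0000
Confirm numerically:
  x=-3.060: |R|=0.73371 <1
  x=-2.893: |R|=0.67880 <1
  x=-1.882: |R|=0.27984 <1
  x=-4.498: |R|=1.11720 >1
  x=-4.210: |R|=1.05116 >1
Interval (-4.0000, 0).

(-4.0000, 0).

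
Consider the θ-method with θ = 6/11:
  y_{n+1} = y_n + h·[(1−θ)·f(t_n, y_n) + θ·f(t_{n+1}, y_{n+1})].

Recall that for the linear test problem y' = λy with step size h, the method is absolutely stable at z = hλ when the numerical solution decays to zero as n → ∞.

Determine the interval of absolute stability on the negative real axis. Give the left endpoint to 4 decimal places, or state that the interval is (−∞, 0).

(−∞, 0) — no finite endpoint.

Test eqn y'=λy, z=hλ:
  y_{n+1} = y_n + z·[5/11·y_n + 6/11·y_{n+1}] ⇒ (1 − 6/11z)y_{n+1} = (1 + 5/11z)y_n
  R(z) = (1 + 5/11z)/(1 − 6/11z).

Boundary: |R(x)|=1, x<0.
x=-1.69: |R|=0.1206
x=-2: |R|=0.0435
x=-10: |R|=0.5493
x=-100: |R|=0.8003
θ=6/11≥1/2 ⇒ |1+5/11x|<|1−6/11x| ∀x<0 ⇒ unbounded interval.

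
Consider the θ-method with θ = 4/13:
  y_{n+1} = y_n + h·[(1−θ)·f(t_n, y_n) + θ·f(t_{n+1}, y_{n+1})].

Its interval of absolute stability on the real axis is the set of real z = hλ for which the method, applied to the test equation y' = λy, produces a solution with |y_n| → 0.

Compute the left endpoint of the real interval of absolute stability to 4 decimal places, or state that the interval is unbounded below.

With y'=λy (z=hλ):
  y_{n+1} = y_n + z·[9/13·y_n + 4/13·y_{n+1}] ⇒ (1 − 4/13z)y_{n+1} = (1 + 9/13z)y_n
  so R(z) = (1 + 9/13z)/(1 − 4/13z).

Solve |R(x)|<1 on ℝ⁻.
x=-0.48: |R|=0.5818
R=−1: 1+9/13x = −1+4/13x ⇒ -5/13x=2 ⇒ x=2/(-5/13)=-5.2000
Confirm numerically:
  x=-4.819: |R|=0.94098 <1
  x=-4.644: |R|=0.91196 <1
  x=-2.956: |R|=0.54802 <1
  x=-2.678: |R|=0.46820 <1
  x=-5.498: |R|=1.04258 >1
  x=-5.254: |R|=1.00794 >1
  x=-5.243: |R|=1.00633 >1
So |R|<1 on (-5.2000, 0).

left endpoint -5.2000.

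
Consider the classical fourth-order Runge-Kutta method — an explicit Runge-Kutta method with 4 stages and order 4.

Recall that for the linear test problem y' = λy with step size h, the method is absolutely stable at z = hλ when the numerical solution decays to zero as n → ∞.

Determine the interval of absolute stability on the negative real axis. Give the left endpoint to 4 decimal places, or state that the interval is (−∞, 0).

Set f=λy, z=hλ:
  order 4, 4-stage ⇒ R(z)=1+z+z^2/2+z^3/6+z^4/24
  (e.g. R(-0.7)=0.49784, |R|=0.49784)

Solve |R(x)|<1 on ℝ⁻.
x=-0.7: |R|=0.4978
|R(-2.79)|=1.0071 |R(-2.65)|=0.8145 |R(-2.11)|=0.3763
Bisect:
  x_lo=-3.3586 |R|=2.2691  x_hi=-0.3892 |R|=0.6777
  mid=-1.87392 |R|=0.29893 →hi
  mid=-2.61628 |R|=0.77368 →hi
  mid=-2.98746 |R|=1.35011 →lo
  mid=-2.80187 |R|=1.02528 →lo
  mid=-2.70907 |R|=0.89104 →hi
  mid=-2.75547 |R|=0.95596 →hi
  mid=-2.77867 |R|=0.99006 →hi
  ...
  [-2.78538,-2.78519] ⇒ x*=-2.7853
So |R|<1 on (-2.7853, 0).

(-2.7853, 0).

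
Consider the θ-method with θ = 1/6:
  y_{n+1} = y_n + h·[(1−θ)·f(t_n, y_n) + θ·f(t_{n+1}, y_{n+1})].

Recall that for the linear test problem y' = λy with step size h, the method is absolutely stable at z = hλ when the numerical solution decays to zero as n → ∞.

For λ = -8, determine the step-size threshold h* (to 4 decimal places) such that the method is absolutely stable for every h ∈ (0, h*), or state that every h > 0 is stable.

(-3.0000,0); λ=-8 ⇒ h* = (3)/8 = 0.3750.

With y'=λy (z=hλ):
  y_{n+1} = y_n + z·[5/6·y_n + 1/6·y_{n+1}] ⇒ (1 − 1/6z)y_{n+1} = (1 + 5/6z)y_n
  R(z) = (1 + 5/6z)/(1 − 1/6z).

Need |R(x)|<1, x<0.
x=-1.54: |R|=0.2255
R=−1: 1+5/6x = −1+1/6x ⇒ -2/3x=2 ⇒ x=2/(-2/3)=-3.0000
Confirm numerically:
  x=-2.605: |R|=0.81639 <1
  x=-2.434: |R|=0.73156 <1
  x=-1.615: |R|=0.27249 <1
  x=-1.403: |R|=0.13711 <1
  x=-3.516: |R|=1.21690 >1
  x=-3.443: |R|=1.18765 >1
Stable set (-3.0000, 0).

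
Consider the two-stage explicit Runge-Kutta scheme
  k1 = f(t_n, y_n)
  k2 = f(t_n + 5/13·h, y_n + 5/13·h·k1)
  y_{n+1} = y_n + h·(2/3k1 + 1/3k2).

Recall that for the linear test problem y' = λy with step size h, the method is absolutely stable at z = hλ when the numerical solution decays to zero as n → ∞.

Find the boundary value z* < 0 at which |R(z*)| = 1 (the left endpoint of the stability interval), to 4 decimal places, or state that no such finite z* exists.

Set f=λy, z=hλ:
  k1=λy_n ⇒ h·k1=z·y_n;  k2=λ(1+5/13z)y_n ⇒ h·k2=z(1+5/13z)y_n
  y_{n+1}/y_n = 1 + 2/3z + 1/3z(1+5/13z) = 1 + z + 5/39z²
  so R(z) = 1 + z + 5/39z².

Find x<0 with |R(x)|<1.
x=-0.79: |R|=0.2900
R=1: x+5/39x²=0 ⇒ x=−39/5=-7.8000; min R=1−1/(4·5/39)=-0.9500>−1
Confirm numerically:
  x=-7.477: |R|=0.69038 <1
  x=-5.951: |R|=0.41069 <1
  x=-5.063: |R|=0.77659 <1
  x=-8.090: |R|=1.30078 >1
  x=-7.824: |R|=1.02407 >1
Stable set (-7.8000, 0).

left endpoint -7.8000.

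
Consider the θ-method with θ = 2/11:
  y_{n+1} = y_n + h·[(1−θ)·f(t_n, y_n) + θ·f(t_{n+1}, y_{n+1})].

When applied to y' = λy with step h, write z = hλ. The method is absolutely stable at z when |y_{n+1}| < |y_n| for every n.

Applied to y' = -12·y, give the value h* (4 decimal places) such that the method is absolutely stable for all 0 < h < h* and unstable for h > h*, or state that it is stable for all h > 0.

(-3.1429,0); λ=-12 ⇒ h* = (22/7)/12 = 0.2619.

Set f=λy, z=hλ:
  y_{n+1} = y_n + z·[9/11·y_n + 2/11·y_{n+1}] ⇒ (1 − 2/11z)y_{n+1} = (1 + 9/11z)y_n
  ⇒ R(z) = (1 + 9/11z)/(1 − 2/11z).

Boundary: |R(x)|=1, x<0.
x=-1.37: |R|=0.0968
R=−1: 1+9/11x = −1+2/11x ⇒ -7/11x=2 ⇒ x=2/(-7/11)=-3.1429
Confirm numerically:
  x=-3.073: |R|=0.97148 <1
  x=-3.026: |R|=0.95203 <1
  x=-1.872: |R|=0.39664 <1
  x=-3.730: |R|=1.22264 >1
  x=-3.472: |R|=1.12840 >1
  x=-3.358: |R|=1.08501 >1
So |R|<1 on (-3.1429, 0).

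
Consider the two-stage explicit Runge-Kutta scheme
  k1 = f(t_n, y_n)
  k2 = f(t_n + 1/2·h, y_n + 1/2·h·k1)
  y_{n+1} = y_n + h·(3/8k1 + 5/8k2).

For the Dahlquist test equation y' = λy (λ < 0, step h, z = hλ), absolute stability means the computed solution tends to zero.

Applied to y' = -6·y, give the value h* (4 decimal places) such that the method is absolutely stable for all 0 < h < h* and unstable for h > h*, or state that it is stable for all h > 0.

(-3.2000,0); λ=-6 ⇒ h* = (16/5)/6 = 0.5333.

On y'=λy, z=hλ:
  k1=λy_n ⇒ h·k1=z·y_n;  k2=λ(1+1/2z)y_n ⇒ h·k2=z(1+1/2z)y_n
  y_{n+1}/y_n = 1 + 3/8z + 5/8z(1+1/2z) = 1 + z + 5/16z²
  ⇒ R(z) = 1 + z + 5/16z².

Need |R(x)|<1, x<0.
x=-1.48: |R|=0.2045
R=1: x+5/16x²=0 ⇒ x=−16/5=-3.2000; min R=1−1/(4·5/16)=0.2000>−1
Confirm numerically:
  x=-2.727: |R|=0.59692 <1
  x=-1.817: |R|=0.21472 <1
  x=-1.318: |R|=0.22485 <1
  x=-3.607: |R|=1.45877 >1
  x=-3.566: |R|=1.40786 >1
So |R|<1 on (-3.2000, 0).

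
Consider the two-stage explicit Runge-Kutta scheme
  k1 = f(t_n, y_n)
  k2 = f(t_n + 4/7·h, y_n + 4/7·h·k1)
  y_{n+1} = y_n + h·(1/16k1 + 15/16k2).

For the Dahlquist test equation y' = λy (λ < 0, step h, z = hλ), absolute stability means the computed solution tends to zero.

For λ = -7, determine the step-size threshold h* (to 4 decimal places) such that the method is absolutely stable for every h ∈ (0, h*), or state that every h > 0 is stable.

(-1.8667,0); λ=-7 ⇒ h* = (28/15)/7 = 0.2667.

With y'=λy (z=hλ):
  k1=λy_n ⇒ h·k1=z·y_n;  k2=λ(1+4/7z)y_n ⇒ h·k2=z(1+4/7z)y_n
  y_{n+1}/y_n = 1 + 1/16z + 15/16z(1+4/7z) = 1 + z + 15/28z²
  ⇒ R(z) = 1 + z + 15/28z².

Boundary: |R(x)|=1, x<0.
x=-0.78: |R|=0.5459
R=1: x+15/28x²=0 ⇒ x=−28/15=-1.8667; min R=1−1/(4·15/28)=0.5333>−1
Confirm numerically:
  x=-1.627: |R|=0.79110 <1
  x=-1.354: |R|=0.62813 <1
  x=-1.171: |R|=0.56359 <1
  x=-2.413: |R|=1.70623 >1
  x=-2.394: |R|=1.67630 >1
So |R|<1 on (-1.8667, 0).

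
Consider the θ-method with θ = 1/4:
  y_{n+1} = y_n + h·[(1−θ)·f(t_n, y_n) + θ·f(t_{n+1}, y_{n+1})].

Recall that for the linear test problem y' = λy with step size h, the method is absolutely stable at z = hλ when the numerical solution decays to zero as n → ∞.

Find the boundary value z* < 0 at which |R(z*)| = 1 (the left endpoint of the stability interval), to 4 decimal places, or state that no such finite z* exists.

Set f=λy, z=hλ:
  y_{n+1} = y_n + z·[3/4·y_n + 1/4·y_{n+1}] ⇒ (1 − 1/4z)y_{n+1} = (1 + 3/4z)y_n
  so R(z) = (1 + 3/4z)/(1 − 1/4z).

Solve |R(x)|<1 on ℝ⁻.
x=-1.23: |R|=0.0593
R=−1: 1+3/4x = −1+1/4x ⇒ -1/2x=2 ⇒ x=2/(-1/2)=-4.0000
Confirm numerically:
  x=-3.881: |R|=0.96980 <1
  x=-3.367: |R|=0.82815 <1
  x=-3.164: |R|=0.76661 <1
  x=-2.815: |R|=0.65224 <1
  x=-4.464: |R|=1.10964 >1
  x=-4.123: |R|=1.03028 >1
  x=-4.061: |R|=1.01513 >1
Stable set (-4.0000, 0).

z* = -4.0000.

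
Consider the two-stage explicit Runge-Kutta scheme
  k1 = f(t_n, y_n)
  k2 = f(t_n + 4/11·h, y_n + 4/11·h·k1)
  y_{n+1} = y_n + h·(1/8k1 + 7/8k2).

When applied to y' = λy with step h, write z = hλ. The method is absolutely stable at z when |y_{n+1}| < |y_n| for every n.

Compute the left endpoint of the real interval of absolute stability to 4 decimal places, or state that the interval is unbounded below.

On y'=λy, z=hλ:
  k1=λy_n ⇒ h·k1=z·y_n;  k2=λ(1+4/11z)y_n ⇒ h·k2=z(1+4/11z)y_n
  y_{n+1}/y_n = 1 + 1/8z + 7/8z(1+4/11z) = 1 + z + 7/22z²
  Hence R(z) = 1 + z + 7/22z².

Solve |R(x)|<1 on ℝ⁻.
x=-1.21: |R|=0.2559
R=1: x+7/22x²=0 ⇒ x=−22/7=-3.1429; min R=1−1/(4·7/22)=0.2143>−1
Confirm numerically:
  x=-2.811: |R|=0.70318 <1
  x=-2.516: |R|=0.49817 <1
  x=-2.433: |R|=0.45047 <1
  x=-3.622: |R|=1.55219 >1
  x=-3.569: |R|=1.48392 >1
  x=-3.346: |R|=1.21627 >1
Stable set (-3.1429, 0).

left endpoint -3.1429.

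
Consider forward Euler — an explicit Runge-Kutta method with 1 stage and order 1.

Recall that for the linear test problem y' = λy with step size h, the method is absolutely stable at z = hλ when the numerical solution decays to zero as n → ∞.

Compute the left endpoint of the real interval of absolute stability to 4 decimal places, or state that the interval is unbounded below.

Test eqn y'=λy, z=hλ:
  order 1, 1-stage ⇒ R(z)=1+z
  (e.g. R(-1.06)=-0.06000, |R|=0.06000)

Solve |R(x)|<1 on ℝ⁻.
x=-1.06: |R|=0.0600
|R(-0.91)|=0.0900 |R(-0.72)|=0.2800 |R(-0.59)|=0.4100
Bisect:
  x_lo=-2.7535 |R|=1.7535  x_hi=-0.0536 |R|=0.9464
  mid=-1.40351 |R|=0.40351 →hi
  mid=-2.07849 |R|=1.07849 →lo
  mid=-1.74100 |R|=0.74100 →hi
  mid=-1.90975 |R|=0.90975 →hi
  mid=-1.99412 |R|=0.99412 →hi
  mid=-2.03631 |R|=1.03631 →lo
  mid=-2.01521 |R|=1.01521 →lo
  mid=-2.00467 |R|=1.00467 →lo
  mid=-1.99939 |R|=0.99939 →hi
  ...
  [-2.00005,-1.99989] ⇒ x*=-2.0000
So |R|<1 on (-2.0000, 0).

left endpoint -2.0000.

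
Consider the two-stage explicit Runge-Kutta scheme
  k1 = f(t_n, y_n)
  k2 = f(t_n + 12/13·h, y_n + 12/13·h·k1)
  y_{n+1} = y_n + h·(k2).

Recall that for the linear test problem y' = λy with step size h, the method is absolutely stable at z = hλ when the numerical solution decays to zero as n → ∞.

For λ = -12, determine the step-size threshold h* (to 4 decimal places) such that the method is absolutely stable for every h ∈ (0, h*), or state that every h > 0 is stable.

Set f=λy, z=hλ:
  k1=λy_n ⇒ h·k1=z·y_n;  k2=λ(1+12/13z)y_n ⇒ h·k2=z(1+12/13z)y_n
  y_{n+1}/y_n = 1 + z(1+12/13z) = 1 + z + 12/13z²
  ⇒ R(z) = 1 + z + 12/13z².

Find x<0 with |R(x)|<1.
x=-1.1: |R|=1.0169
R=1: x+12/13x²=0 ⇒ x=−13/12=-1.0833; min R=1−1/(4·12/13)=0.7292>−1
Confirm numerically:
  x=-0.868: |R|=0.82747 <1
  x=-0.788: |R|=0.78518 <1
  x=-0.435: |R|=0.73967 <1
  x=-1.633: |R|=1.82856 >1
  x=-1.505: |R|=1.58579 >1
  x=-1.396: |R|=1.40291 >1
So |R|<1 on (-1.0833, 0).

(-1.0833,0); λ=-12 ⇒ h* = (13/12)/12 = 0.0903.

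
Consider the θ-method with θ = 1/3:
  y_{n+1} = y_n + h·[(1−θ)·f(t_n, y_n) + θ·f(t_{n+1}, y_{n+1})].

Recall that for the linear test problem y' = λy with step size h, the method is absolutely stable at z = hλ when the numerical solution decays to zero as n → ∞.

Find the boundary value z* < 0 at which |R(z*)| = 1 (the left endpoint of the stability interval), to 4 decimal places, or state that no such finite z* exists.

On y'=λy, z=hλ:
  y_{n+1} = y_n + z·[2/3·y_n + 1/3·y_{n+1}] ⇒ (1 − 1/3z)y_{n+1} = (1 + 2/3z)y_n
  so R(z) = (1 + 2/3z)/(1 − 1/3z).

Boundary: |R(x)|=1, x<0.
x=-0.94: |R|=0.2843
R=−1: 1+2/3x = −1+1/3x ⇒ -1/3x=2 ⇒ x=2/(-1/3)=-6.0000
Confirm numerically:
  x=-5.911: |R|=0.99001 <1
  x=-3.737: |R|=0.66409 <1
  x=-3.279: |R|=0.56665 <1
  x=-2.408: |R|=0.33580 <1
  x=-6.399: |R|=1.04245 >1
  x=-6.350: |R|=1.03743 >1
  x=-6.068: |R|=1.00750 >1
Stable set (-6.0000, 0).

z* = -6.0000.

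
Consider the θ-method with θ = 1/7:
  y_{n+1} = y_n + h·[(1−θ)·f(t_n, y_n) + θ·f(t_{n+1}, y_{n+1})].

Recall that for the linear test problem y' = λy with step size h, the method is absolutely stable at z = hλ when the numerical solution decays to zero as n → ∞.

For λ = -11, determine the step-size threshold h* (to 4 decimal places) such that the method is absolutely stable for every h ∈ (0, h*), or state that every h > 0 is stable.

With y'=λy (z=hλ):
  y_{n+1} = y_n + z·[6/7·y_n + 1/7·y_{n+1}] ⇒ (1 − 1/7z)y_{n+1} = (1 + 6/7z)y_n
  ⇒ R(z) = (1 + 6/7z)/(1 − 1/7z).

Boundary: |R(x)|=1, x<0.
x=-0.55: |R|=0.4901
R=−1: 1+6/7x = −1+1/7x ⇒ -5/7x=2 ⇒ x=2/(-5/7)=-2.8000
Confirm numerically:
  x=-2.531: |R|=0.85888 <1
  x=-2.236: |R|=0.69467 <1
  x=-1.460: |R|=0.20804 <1
  x=-3.344: |R|=1.26295 >1
  x=-3.186: |R|=1.18948 >1
So |R|<1 on (-2.8000, 0).

(-2.8000,0); λ=-11 ⇒ h* = (14/5)/11 = 0.2545.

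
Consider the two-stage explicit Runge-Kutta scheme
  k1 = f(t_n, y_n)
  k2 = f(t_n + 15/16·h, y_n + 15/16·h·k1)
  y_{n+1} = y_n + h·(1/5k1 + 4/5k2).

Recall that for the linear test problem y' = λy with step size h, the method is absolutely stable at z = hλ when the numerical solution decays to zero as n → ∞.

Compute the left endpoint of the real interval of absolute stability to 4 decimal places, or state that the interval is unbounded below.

z* = -1.3333.

Test eqn y'=λy, z=hλ:
  k1=λy_n ⇒ h·k1=z·y_n;  k2=λ(1+15/16z)y_n ⇒ h·k2=z(1+15/16z)y_n
  y_{n+1}/y_n = 1 + 1/5z + 4/5z(1+15/16z) = 1 + z + 3/4z²
  ⇒ R(z) = 1 + z + 3/4z².

Solve |R(x)|<1 on ℝ⁻.
x=-0.35: |R|=0.7419
R=1: x+3/4x²=0 ⇒ x=−4/3=-1.3333; min R=1−1/(4·3/4)=0.6667>−1
Confirm numerically:
  x=-1.190: |R|=0.87207 <1
  x=-0.891: |R|=0.70441 <1
  x=-0.554: |R|=0.67619 <1
  x=-1.774: |R|=1.58631 >1
  x=-1.548: |R|=1.24923 >1
  x=-1.454: |R|=1.13159 >1
Stable set (-1.3333, 0).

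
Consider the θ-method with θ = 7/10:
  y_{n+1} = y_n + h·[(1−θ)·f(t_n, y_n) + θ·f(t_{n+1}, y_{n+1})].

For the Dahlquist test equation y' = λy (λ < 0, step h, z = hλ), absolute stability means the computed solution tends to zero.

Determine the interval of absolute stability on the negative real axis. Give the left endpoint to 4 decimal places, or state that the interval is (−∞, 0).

unbounded; (−∞, 0).

Set f=λy, z=hλ:
  y_{n+1} = y_n + z·[3/10·y_n + 7/10·y_{n+1}] ⇒ (1 − 7/10z)y_{n+1} = (1 + 3/10z)y_n
  ⇒ R(z) = (1 + 3/10z)/(1 − 7/10z).

Find x<0 with |R(x)|<1.
x=-0.94: |R|=0.4331
x=-2: |R|=0.1667
x=-10: |R|=0.2500
x=-100: |R|=0.4085
θ=7/10≥1/2 ⇒ |1+3/10x|<|1−7/10x| ∀x<0 ⇒ interval (−∞,0).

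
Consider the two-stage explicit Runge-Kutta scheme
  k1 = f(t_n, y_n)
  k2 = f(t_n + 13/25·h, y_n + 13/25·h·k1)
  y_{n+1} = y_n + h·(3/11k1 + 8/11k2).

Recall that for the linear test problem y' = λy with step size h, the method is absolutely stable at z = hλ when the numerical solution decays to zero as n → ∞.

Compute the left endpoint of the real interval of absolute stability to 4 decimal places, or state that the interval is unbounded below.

left endpoint -2.6442.

With y'=λy (z=hλ):
  k1=λy_n ⇒ h·k1=z·y_n;  k2=λ(1+13/25z)y_n ⇒ h·k2=z(1+13/25z)y_n
  y_{n+1}/y_n = 1 + 3/11z + 8/11z(1+13/25z) = 1 + z + 104/275z²
  so R(z) = 1 + z + 104/275z².

Need |R(x)|<1, x<0.
x=-1.3: |R|=0.3391
R=1: x+104/275x²=0 ⇒ x=−275/104=-2.6442; min R=1−1/(4·104/275)=0.3389>−1
Confirm numerically:
  x=-2.206: |R|=0.63440 <1
  x=-1.290: |R|=0.33933 <1
  x=-1.219: |R|=0.34296 <1
  x=-3.128: |R|=1.57228 >1
  x=-3.085: |R|=1.51424 >1
So |R|<1 on (-2.6442, 0).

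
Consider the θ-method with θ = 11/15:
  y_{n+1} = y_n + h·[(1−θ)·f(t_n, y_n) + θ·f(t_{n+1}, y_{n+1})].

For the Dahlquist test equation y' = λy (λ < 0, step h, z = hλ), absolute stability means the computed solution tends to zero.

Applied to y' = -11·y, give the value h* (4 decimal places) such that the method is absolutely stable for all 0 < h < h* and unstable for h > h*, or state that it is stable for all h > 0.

Set f=λy, z=hλ:
  y_{n+1} = y_n + z·[4/15·y_n + 11/15·y_{n+1}] ⇒ (1 − 11/15z)y_{n+1} = (1 + 4/15z)y_n
  ⇒ R(z) = (1 + 4/15z)/(1 − 11/15z).

Find x<0 with |R(x)|<1.
x=-1.59: |R|=0.2659
x=-2: |R|=0.1892
x=-10: |R|=0.2000
x=-100: |R|=0.3453
θ=11/15≥1/2 ⇒ |1+4/15x|<|1−11/15x| ∀x<0 ⇒ unbounded interval.

unbounded; (−∞, 0). Any h>0 works for λ=-11.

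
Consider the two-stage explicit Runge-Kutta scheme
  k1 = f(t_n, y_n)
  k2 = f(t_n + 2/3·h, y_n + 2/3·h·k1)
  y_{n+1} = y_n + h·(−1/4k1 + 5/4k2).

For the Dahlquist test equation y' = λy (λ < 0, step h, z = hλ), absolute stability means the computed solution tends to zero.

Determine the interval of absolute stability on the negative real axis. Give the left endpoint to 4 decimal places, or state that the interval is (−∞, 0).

Set f=λy, z=hλ:
  k1=λy_n ⇒ h·k1=z·y_n;  k2=λ(1+2/3z)y_n ⇒ h·k2=z(1+2/3z)y_n
  y_{n+1}/y_n = 1 − 1/4z + 5/4z(1+2/3z) = 1 + z + 5/6z²
  Hence R(z) = 1 + z + 5/6z².

Need |R(x)|<1, x<0.
x=-1.21: |R|=1.0101
R=1: x+5/6x²=0 ⇒ x=−6/5=-1.2000; min R=1−1/(4·5/6)=0.7000>−1
Confirm numerically:
  x=-1.177: |R|=0.97744 <1
  x=-0.881: |R|=0.76580 <1
  x=-0.647: |R|=0.70184 <1
  x=-1.660: |R|=1.63633 >1
  x=-1.333: |R|=1.14774 >1
Interval (-1.2000, 0).

(-1.2000, 0).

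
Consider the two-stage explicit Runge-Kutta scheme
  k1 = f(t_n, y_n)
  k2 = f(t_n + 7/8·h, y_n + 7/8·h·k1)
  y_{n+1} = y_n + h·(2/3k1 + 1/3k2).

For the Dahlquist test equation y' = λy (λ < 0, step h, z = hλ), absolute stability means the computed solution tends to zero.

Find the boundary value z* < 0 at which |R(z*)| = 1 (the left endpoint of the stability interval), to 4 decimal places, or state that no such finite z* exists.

Test eqn y'=λy, z=hλ:
  k1=λy_n ⇒ h·k1=z·y_n;  k2=λ(1+7/8z)y_n ⇒ h·k2=z(1+7/8z)y_n
  y_{n+1}/y_n = 1 + 2/3z + 1/3z(1+7/8z) = 1 + z + 7/24z²
  R(z) = 1 + z + 7/24z².

Boundary: |R(x)|=1, x<0.
x=-1.73: |R|=0.1429
R=1: x+7/24x²=0 ⇒ x=−24/7=-3.4286; min R=1−1/(4·7/24)=0.1429>−1
Confirm numerically:
  x=-2.784: |R|=0.47661 <1
  x=-1.977: |R|=0.16299 <1
  x=-1.522: |R|=0.15364 <1
  x=-3.878: |R|=1.50834 >1
  x=-3.691: |R|=1.28252 >1
  x=-3.624: |R|=1.20657 >1
Interval (-3.4286, 0).

z* = -3.4286.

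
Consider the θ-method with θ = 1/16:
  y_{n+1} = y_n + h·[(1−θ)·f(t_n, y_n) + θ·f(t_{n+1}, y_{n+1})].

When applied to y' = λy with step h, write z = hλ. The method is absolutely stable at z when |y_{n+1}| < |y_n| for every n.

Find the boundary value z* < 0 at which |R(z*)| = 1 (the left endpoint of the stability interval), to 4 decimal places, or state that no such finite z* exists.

left endpoint -2.2857.

With y'=λy (z=hλ):
  y_{n+1} = y_n + z·[15/16·y_n + 1/16·y_{n+1}] ⇒ (1 − 1/16z)y_{n+1} = (1 + 15/16z)y_n
  so R(z) = (1 + 15/16z)/(1 − 1/16z).

Need |R(x)|<1, x<0.
x=-0.7: |R|=0.3293
R=−1: 1+15/16x = −1+1/16x ⇒ -7/8x=2 ⇒ x=2/(-7/8)=-2.2857
Confirm numerically:
  x=-1.702: |R|=0.53836 <1
  x=-1.397: |R|=0.28482 <1
  x=-0.982: |R|=0.07479 <1
  x=-2.803: |R|=1.38515 >1
  x=-2.571: |R|=1.21507 >1
Stable set (-2.2857, 0).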